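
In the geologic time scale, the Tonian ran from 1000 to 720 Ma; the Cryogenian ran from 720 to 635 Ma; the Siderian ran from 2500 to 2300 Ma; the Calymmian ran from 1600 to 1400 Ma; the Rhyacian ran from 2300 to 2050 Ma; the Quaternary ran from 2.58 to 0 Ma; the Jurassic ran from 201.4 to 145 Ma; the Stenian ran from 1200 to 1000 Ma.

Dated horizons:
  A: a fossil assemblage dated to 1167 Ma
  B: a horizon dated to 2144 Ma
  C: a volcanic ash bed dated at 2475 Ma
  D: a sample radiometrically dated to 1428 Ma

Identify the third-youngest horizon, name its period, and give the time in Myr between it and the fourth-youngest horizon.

B, in the Rhyacian; 331 million years to C

Smaller Ma means younger, so youngest first: A 1167 < D 1428 < B 2144 < C 2475.
Counting 3 along gives B (2144 Ma); the excerpt puts that inside the Rhyacian, 2300–2050 Ma.
Next in line is C (2475 Ma), and 2475 − 2144 = 331 Myr.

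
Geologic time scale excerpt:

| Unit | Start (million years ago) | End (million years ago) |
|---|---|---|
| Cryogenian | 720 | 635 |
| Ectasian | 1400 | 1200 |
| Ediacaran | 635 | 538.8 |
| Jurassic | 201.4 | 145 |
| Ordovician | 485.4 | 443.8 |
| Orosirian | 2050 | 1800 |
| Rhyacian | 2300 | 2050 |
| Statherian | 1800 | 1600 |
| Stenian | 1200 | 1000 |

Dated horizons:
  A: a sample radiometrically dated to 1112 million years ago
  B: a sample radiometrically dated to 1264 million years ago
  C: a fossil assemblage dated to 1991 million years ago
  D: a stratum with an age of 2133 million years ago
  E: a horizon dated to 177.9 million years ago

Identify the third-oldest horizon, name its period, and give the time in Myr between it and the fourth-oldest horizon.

B, in the Ectasian; 152 million years to A

Larger Ma means older, so oldest first: D 2133 > C 1991 > B 1264 > A 1112 > E 177.9.
Counting 3 along gives B (1264 Ma); the excerpt puts that inside the Ectasian, 1400–1200 Ma.
Next in line is A (1112 Ma), and 1264 − 1112 = 152 Myr.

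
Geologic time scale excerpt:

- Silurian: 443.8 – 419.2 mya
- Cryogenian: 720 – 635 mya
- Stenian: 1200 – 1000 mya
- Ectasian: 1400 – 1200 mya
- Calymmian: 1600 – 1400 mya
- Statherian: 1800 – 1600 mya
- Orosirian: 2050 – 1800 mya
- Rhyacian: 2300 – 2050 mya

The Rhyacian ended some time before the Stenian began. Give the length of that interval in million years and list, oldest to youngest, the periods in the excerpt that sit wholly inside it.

850 million years; Orosirian, Statherian, Calymmian, Ectasian

The Rhyacian closes at 2050 Ma and the Stenian opens at 1200 Ma, so the interval is 2050 − 1200 = 850 Myr.
A period fits inside if it starts at or after 2050 Ma and ends at or before 1200 Ma; oldest first that gives Orosirian, Statherian, Calymmian, Ectasian.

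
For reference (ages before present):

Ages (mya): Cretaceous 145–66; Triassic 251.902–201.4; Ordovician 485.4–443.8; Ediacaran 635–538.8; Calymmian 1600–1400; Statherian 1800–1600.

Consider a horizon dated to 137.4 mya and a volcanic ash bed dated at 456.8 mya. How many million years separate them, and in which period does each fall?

Elapsed time: 456.8 − 137.4 = 319.4 Myr.
137.4 Ma lies within 145–66 Ma: Cretaceous.
456.8 Ma lies within 485.4–443.8 Ma: Ordovician.

319.4 million years apart; the first in the Cretaceous, the second in the Ordovician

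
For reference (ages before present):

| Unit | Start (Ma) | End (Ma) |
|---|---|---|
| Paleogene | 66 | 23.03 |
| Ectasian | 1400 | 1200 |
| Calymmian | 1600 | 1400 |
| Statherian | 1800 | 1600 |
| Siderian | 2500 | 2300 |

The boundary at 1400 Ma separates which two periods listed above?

The Calymmian ends at 1400 Ma and the Ectasian begins at 1400 Ma, so they share that boundary.

Calymmian and Ectasian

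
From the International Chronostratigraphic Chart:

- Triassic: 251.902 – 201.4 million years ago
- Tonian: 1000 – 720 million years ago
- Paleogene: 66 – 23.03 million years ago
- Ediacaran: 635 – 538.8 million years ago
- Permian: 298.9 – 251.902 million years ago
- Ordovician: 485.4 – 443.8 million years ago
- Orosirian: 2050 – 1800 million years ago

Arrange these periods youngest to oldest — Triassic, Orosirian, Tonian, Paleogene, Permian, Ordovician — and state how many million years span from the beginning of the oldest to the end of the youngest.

Start ages (Ma): Orosirian 2050, Tonian 1000, Ordovician 485.4, Permian 298.9, Triassic 251.902, Paleogene 66.
Ordered youngest to oldest: Paleogene, Triassic, Permian, Ordovician, Tonian, Orosirian.
Span = 2050 − 23.03 = 2026.97 Myr.

Paleogene → Triassic → Permian → Ordovician → Tonian → Orosirian; total span 2026.97 Myr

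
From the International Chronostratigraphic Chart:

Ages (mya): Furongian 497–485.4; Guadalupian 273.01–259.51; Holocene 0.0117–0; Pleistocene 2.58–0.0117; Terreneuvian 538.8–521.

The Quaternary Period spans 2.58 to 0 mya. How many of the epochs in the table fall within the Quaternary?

2

Epochs inside 2.58–0 Ma: Pleistocene, Holocene — 2 in total.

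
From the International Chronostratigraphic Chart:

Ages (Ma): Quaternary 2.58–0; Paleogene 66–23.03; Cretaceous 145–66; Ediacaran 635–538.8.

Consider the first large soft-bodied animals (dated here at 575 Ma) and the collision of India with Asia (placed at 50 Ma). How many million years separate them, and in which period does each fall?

Elapsed time: 575 − 50 = 525 Myr.
575 Ma lies within 635–538.8 Ma: Ediacaran.
50 Ma lies within 66–23.03 Ma: Paleogene.

525 million years apart; the first in the Ediacaran, the second in the Paleogene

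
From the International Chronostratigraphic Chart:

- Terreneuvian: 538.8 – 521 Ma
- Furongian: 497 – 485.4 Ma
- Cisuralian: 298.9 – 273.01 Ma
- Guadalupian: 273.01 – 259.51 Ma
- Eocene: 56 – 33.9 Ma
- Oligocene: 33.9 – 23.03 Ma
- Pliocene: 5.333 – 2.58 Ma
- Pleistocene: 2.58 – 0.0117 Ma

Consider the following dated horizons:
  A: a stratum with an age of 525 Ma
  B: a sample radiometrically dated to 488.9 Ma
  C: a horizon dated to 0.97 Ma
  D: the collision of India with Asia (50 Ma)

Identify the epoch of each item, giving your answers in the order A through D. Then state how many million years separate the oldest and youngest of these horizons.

A — Terreneuvian; B — Furongian; C — Pleistocene; D — Eocene; span 524.03 million years

Match each age against the start–end ranges in the excerpt: A = 525 Ma → Terreneuvian (538.8–521); B = 488.9 Ma → Furongian (497–485.4); C = 0.97 Ma → Pleistocene (2.58–0.0117); D = 50 Ma → Eocene (56–33.9).
The largest age is 525 Ma and the smallest is 0.97 Ma; their difference is 524.03 Myr.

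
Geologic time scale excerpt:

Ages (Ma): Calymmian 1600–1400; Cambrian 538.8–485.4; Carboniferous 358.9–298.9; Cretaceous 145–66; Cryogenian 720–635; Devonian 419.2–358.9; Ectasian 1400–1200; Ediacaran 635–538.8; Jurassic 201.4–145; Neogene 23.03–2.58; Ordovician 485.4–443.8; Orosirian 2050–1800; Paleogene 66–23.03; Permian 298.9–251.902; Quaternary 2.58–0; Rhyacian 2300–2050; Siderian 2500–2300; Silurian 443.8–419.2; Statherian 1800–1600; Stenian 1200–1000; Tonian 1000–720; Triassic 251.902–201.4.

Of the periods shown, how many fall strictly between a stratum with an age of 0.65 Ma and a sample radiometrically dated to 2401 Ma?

The older date is 2401 Ma and the younger is 0.65 Ma.
Periods with start < 2401 and end > 0.65 Ma: Rhyacian (2300–2050), Orosirian (2050–1800), Statherian (1800–1600), Calymmian (1600–1400), Ectasian (1400–1200), Stenian (1200–1000), Tonian (1000–720), Cryogenian (720–635), Ediacaran (635–538.8), Cambrian (538.8–485.4), Ordovician (485.4–443.8), Silurian (443.8–419.2), Devonian (419.2–358.9), Carboniferous (358.9–298.9), Permian (298.9–251.902), Triassic (251.902–201.4), Jurassic (201.4–145), Cretaceous (145–66), Paleogene (66–23.03), Neogene (23.03–2.58).
That is 20 complete periods.

20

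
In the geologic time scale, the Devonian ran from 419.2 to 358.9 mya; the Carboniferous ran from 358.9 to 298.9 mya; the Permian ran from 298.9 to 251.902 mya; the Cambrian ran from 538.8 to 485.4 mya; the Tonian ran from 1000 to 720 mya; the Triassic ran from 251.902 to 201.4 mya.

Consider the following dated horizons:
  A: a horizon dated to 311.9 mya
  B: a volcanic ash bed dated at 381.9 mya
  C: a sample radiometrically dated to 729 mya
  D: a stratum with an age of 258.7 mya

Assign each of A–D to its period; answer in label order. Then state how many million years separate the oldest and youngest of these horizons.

A — Carboniferous; B — Devonian; C — Tonian; D — Permian; span 470.3 million years

Match each age against the start–end ranges in the excerpt: A = 311.9 Ma → Carboniferous (358.9–298.9); B = 381.9 Ma → Devonian (419.2–358.9); C = 729 Ma → Tonian (1000–720); D = 258.7 Ma → Permian (298.9–251.902).
The largest age is 729 Ma and the smallest is 258.7 Ma; their difference is 470.3 Myr.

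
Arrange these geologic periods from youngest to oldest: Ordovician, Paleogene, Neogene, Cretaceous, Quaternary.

Group by era (each group listed oldest first) — Paleozoic: Ordovician; Mesozoic: Cretaceous; Cenozoic: Paleogene, Neogene, Quaternary. The eras run Paleozoic → Mesozoic → Cenozoic. Concatenating the groups in that era order and then reversing gives youngest to oldest.

Quaternary, Neogene, Paleogene, Cretaceous, Ordovician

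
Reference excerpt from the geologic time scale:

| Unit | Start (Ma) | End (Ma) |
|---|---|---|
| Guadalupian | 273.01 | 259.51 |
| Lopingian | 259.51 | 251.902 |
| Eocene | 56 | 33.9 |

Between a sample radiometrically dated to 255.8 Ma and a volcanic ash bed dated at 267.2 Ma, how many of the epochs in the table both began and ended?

The older date is 267.2 Ma and the younger is 255.8 Ma.
No epoch both begins after 267.2 Ma and ends before 255.8 Ma, so the count is 0.

0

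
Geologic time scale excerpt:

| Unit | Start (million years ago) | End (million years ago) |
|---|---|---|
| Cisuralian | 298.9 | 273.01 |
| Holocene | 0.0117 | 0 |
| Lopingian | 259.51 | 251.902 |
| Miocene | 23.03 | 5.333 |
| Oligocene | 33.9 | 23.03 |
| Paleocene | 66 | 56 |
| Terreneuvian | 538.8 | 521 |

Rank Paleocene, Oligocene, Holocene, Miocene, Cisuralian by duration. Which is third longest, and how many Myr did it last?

Start − end for each: Paleocene 66 − 56 = 10; Oligocene 33.9 − 23.03 = 10.87; Holocene 0.0117 − 0 = 0.0117; Miocene 23.03 − 5.333 = 17.697; Cisuralian 298.9 − 273.01 = 25.89.
Ranking these from longest: Cisuralian > Miocene > Oligocene > Paleocene > Holocene.
Position 3 in that ranking is Oligocene, which lasted 10.87 Myr.

Oligocene, 10.87 million years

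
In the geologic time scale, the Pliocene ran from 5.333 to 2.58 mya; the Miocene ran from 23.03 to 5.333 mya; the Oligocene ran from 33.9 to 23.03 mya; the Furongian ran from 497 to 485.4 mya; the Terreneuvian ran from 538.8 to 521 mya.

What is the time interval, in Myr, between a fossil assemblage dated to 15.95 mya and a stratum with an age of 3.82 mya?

15.95 − 3.82 = 12.13 million years.

12.13 million years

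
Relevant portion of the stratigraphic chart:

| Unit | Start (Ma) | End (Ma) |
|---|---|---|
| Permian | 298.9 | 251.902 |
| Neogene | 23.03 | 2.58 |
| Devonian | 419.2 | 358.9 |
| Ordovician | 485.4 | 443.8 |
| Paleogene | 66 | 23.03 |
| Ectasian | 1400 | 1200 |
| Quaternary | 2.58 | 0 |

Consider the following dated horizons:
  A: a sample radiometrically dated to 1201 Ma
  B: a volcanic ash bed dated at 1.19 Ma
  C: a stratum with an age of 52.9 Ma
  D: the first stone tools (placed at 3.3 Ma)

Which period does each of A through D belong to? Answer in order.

A: 1201 Ma lies in 1400–1200 Ma, so Ectasian.
B: 1.19 Ma lies in 2.58–0 Ma, so Quaternary.
C: 52.9 Ma lies in 66–23.03 Ma, so Paleogene.
D: 3.3 Ma lies in 23.03–2.58 Ma, so Neogene.

A — Ectasian; B — Quaternary; C — Paleogene; D — Neogene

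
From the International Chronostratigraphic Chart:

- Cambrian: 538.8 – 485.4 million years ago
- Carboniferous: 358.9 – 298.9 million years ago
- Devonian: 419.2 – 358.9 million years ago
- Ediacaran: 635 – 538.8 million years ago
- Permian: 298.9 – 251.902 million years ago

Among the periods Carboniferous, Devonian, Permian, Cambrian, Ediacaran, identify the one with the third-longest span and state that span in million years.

Start − end for each: Carboniferous 358.9 − 298.9 = 60; Devonian 419.2 − 358.9 = 60.3; Permian 298.9 − 251.902 = 46.998; Cambrian 538.8 − 485.4 = 53.4; Ediacaran 635 − 538.8 = 96.2.
Ranking these from longest: Ediacaran > Devonian > Carboniferous > Cambrian > Permian.
Position 3 in that ranking is Carboniferous, which lasted 60 Myr.

Carboniferous, 60 million years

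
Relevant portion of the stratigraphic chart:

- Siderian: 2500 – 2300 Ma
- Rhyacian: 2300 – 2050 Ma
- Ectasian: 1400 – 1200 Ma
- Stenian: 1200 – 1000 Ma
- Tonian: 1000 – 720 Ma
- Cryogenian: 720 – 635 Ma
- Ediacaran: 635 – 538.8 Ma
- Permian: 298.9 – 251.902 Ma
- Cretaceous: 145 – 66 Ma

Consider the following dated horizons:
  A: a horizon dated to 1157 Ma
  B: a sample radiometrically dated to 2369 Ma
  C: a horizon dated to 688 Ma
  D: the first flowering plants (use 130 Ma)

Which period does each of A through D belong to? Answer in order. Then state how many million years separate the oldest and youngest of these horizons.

A — Stenian; B — Siderian; C — Cryogenian; D — Cretaceous; span 2239 million years

Match each age against the start–end ranges in the excerpt: A = 1157 Ma → Stenian (1200–1000); B = 2369 Ma → Siderian (2500–2300); C = 688 Ma → Cryogenian (720–635); D = 130 Ma → Cretaceous (145–66).
The largest age is 2369 Ma and the smallest is 130 Ma; their difference is 2239 Myr.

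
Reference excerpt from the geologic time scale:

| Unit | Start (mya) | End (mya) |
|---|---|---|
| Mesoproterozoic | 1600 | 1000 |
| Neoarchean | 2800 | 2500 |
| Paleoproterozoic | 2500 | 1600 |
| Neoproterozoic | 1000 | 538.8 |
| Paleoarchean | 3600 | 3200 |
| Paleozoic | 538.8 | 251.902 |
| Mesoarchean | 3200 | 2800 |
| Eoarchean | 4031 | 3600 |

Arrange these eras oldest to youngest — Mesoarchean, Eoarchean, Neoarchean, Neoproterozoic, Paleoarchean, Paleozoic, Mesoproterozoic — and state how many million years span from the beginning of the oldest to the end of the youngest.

Start ages (Ma): Eoarchean 4031, Paleoarchean 3600, Mesoarchean 3200, Neoarchean 2800, Mesoproterozoic 1600, Neoproterozoic 1000, Paleozoic 538.8.
Ordered oldest to youngest: Eoarchean, Paleoarchean, Mesoarchean, Neoarchean, Mesoproterozoic, Neoproterozoic, Paleozoic.
Span = 4031 − 251.902 = 3779.098 Myr.

Eoarchean → Paleoarchean → Mesoarchean → Neoarchean → Mesoproterozoic → Neoproterozoic → Paleozoic; total span 3779.098 Myr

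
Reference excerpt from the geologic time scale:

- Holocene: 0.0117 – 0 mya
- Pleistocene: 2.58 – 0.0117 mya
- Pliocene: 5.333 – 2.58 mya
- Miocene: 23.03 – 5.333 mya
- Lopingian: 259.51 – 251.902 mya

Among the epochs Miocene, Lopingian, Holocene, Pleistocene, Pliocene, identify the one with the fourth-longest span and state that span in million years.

Durations: Miocene 17.697; Lopingian 7.608; Holocene 0.0117; Pleistocene 2.5683; Pliocene 2.753 Myr.
Sorted longest-first: Miocene (17.697), Lopingian (7.608), Pliocene (2.753), Pleistocene (2.5683), Holocene (0.0117).
The fourth longest is Pleistocene at 2.5683 Myr.

Pleistocene, 2.5683 million years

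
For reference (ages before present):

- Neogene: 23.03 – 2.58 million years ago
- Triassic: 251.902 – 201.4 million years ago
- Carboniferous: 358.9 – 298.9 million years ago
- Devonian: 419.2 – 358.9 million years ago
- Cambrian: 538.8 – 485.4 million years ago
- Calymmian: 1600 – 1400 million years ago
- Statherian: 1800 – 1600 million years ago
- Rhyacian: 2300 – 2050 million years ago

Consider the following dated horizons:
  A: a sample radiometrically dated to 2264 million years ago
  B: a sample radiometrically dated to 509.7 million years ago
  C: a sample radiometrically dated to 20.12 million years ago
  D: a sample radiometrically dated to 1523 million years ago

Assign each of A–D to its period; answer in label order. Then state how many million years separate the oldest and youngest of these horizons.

A — Rhyacian; B — Cambrian; C — Neogene; D — Calymmian; span 2243.88 million years

A: 2264 Ma lies in 2300–2050 Ma, so Rhyacian.
B: 509.7 Ma lies in 538.8–485.4 Ma, so Cambrian.
C: 20.12 Ma lies in 23.03–2.58 Ma, so Neogene.
D: 1523 Ma lies in 1600–1400 Ma, so Calymmian.
Oldest = 2264 Ma, youngest = 20.12 Ma → span 2243.88 Myr.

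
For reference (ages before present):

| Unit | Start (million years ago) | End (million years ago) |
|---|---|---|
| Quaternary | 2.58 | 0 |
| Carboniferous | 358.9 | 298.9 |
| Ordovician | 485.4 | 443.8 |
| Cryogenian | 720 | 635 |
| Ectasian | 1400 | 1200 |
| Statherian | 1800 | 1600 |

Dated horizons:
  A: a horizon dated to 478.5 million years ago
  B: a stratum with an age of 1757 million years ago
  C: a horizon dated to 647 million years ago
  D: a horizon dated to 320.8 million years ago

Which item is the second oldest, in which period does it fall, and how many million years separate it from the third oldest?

C, in the Cryogenian; 168.5 million years to A

Larger Ma means older, so oldest first: B 1757 > C 647 > A 478.5 > D 320.8.
Counting 2 along gives C (647 Ma); the excerpt puts that inside the Cryogenian, 720–635 Ma.
Next in line is A (478.5 Ma), and 647 − 478.5 = 168.5 Myr.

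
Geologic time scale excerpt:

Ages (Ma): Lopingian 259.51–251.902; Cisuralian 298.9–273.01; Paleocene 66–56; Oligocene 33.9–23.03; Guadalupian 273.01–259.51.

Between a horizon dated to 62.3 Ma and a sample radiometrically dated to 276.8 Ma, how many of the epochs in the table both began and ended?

2

The older date is 276.8 Ma and the younger is 62.3 Ma.
Epochs with start < 276.8 and end > 62.3 Ma: Guadalupian (273.01–259.51), Lopingian (259.51–251.902).
That is 2 complete epochs.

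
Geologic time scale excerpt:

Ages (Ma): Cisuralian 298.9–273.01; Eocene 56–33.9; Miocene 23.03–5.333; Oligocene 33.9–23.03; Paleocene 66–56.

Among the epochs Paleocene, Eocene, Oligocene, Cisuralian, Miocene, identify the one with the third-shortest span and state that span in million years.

Start − end for each: Paleocene 66 − 56 = 10; Eocene 56 − 33.9 = 22.1; Oligocene 33.9 − 23.03 = 10.87; Cisuralian 298.9 − 273.01 = 25.89; Miocene 23.03 − 5.333 = 17.697.
Ranking these from shortest: Paleocene < Oligocene < Miocene < Eocene < Cisuralian.
Position 3 in that ranking is Miocene, which lasted 17.697 Myr.

Miocene, 17.697 million years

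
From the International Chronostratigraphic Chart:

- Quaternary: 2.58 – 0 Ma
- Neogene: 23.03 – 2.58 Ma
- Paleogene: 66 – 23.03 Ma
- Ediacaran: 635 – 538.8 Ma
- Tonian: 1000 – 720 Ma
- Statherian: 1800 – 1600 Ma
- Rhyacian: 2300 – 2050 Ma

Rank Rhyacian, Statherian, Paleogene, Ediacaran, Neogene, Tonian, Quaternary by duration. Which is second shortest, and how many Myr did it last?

Neogene, 20.45 million years

Durations: Rhyacian 250; Statherian 200; Paleogene 42.97; Ediacaran 96.2; Neogene 20.45; Tonian 280; Quaternary 2.58 Myr.
Sorted shortest-first: Quaternary (2.58), Neogene (20.45), Paleogene (42.97), Ediacaran (96.2), Statherian (200), Rhyacian (250), Tonian (280).
The second shortest is Neogene at 20.45 Myr.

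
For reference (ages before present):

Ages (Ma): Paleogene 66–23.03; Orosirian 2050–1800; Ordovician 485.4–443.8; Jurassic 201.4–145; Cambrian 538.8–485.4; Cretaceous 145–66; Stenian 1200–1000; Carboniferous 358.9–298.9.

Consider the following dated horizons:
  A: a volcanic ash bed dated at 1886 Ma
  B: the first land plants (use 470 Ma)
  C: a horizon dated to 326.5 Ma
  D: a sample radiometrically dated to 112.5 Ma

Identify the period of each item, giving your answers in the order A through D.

A — Orosirian; B — Ordovician; C — Carboniferous; D — Cretaceous

Match each age against the start–end ranges in the excerpt: A = 1886 Ma → Orosirian (2050–1800); B = 470 Ma → Ordovician (485.4–443.8); C = 326.5 Ma → Carboniferous (358.9–298.9); D = 112.5 Ma → Cretaceous (145–66).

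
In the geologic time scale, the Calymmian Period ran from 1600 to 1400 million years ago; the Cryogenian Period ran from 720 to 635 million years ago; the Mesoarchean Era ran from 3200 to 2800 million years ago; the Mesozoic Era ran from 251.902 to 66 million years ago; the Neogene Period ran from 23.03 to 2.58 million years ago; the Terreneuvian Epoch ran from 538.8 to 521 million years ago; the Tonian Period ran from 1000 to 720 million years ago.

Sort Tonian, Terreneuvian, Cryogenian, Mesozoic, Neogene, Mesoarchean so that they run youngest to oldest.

Neogene, Mesozoic, Terreneuvian, Cryogenian, Tonian, Mesoarchean

Read off each span (Ma): Tonian 1000–720; Terreneuvian 538.8–521; Cryogenian 720–635; Mesozoic 251.902–66; Neogene 23.03–2.58; Mesoarchean 3200–2800.
Larger Ma is older, so oldest→youngest is Mesoarchean, Tonian, Cryogenian, Terreneuvian, Mesozoic, Neogene; reverse it for youngest→oldest.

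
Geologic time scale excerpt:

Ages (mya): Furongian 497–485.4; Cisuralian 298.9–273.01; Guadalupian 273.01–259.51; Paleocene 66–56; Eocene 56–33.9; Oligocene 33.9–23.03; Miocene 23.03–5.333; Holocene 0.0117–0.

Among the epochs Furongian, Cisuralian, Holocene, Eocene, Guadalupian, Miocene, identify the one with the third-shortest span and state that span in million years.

Start − end for each: Furongian 497 − 485.4 = 11.6; Cisuralian 298.9 − 273.01 = 25.89; Holocene 0.0117 − 0 = 0.0117; Eocene 56 − 33.9 = 22.1; Guadalupian 273.01 − 259.51 = 13.5; Miocene 23.03 − 5.333 = 17.697.
Ranking these from shortest: Holocene < Furongian < Guadalupian < Miocene < Eocene < Cisuralian.
Position 3 in that ranking is Guadalupian, which lasted 13.5 Myr.

Guadalupian, 13.5 million years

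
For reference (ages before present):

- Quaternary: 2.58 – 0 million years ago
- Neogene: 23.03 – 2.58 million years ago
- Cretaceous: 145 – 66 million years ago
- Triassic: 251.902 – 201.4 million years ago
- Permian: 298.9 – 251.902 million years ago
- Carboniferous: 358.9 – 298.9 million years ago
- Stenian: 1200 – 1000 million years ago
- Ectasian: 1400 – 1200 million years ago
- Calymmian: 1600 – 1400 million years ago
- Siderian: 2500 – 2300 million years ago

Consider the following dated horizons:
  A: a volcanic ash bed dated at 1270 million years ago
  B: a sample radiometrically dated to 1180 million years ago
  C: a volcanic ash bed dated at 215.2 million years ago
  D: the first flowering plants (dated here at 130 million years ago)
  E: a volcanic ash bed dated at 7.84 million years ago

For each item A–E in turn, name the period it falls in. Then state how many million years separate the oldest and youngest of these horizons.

A: 1270 Ma lies in 1400–1200 Ma, so Ectasian.
B: 1180 Ma lies in 1200–1000 Ma, so Stenian.
C: 215.2 Ma lies in 251.902–201.4 Ma, so Triassic.
D: 130 Ma lies in 145–66 Ma, so Cretaceous.
E: 7.84 Ma lies in 23.03–2.58 Ma, so Neogene.
Oldest = 1270 Ma, youngest = 7.84 Ma → span 1262.16 Myr.

A — Ectasian; B — Stenian; C — Triassic; D — Cretaceous; E — Neogene; span 1262.16 million years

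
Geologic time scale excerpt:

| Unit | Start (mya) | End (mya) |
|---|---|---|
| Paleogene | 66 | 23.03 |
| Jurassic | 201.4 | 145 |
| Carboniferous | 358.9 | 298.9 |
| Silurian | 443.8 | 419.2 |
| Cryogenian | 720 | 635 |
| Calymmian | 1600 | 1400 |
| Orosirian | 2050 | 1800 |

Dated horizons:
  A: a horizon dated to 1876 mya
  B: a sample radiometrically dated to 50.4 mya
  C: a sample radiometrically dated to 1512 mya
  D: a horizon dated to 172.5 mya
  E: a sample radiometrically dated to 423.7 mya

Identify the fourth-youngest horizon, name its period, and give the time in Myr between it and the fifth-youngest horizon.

C, in the Calymmian; 364 million years to A

Sorted youngest-first by Ma: B (50.4), D (172.5), E (423.7), C (1512), A (1876).
The fourth youngest is C at 1512 Ma, which lies in 1600–1400 Ma: the Calymmian.
The fifth youngest is A at 1876 Ma; separation = |1512 − 1876| = 364 Myr.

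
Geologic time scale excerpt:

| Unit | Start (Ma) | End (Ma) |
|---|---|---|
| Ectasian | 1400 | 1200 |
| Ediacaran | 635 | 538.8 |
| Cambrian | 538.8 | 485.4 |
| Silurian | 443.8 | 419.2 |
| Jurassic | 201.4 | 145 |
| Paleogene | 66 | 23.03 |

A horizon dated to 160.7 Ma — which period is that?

Jurassic

160.7 Ma lies between 201.4 and 145 Ma, so it falls in the Jurassic.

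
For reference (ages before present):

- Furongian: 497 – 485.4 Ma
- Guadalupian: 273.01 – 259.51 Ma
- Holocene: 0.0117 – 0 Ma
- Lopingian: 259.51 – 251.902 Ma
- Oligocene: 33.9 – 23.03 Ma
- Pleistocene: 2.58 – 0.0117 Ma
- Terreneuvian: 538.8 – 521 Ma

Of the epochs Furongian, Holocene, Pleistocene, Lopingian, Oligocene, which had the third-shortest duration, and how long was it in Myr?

Durations: Furongian 11.6; Holocene 0.0117; Pleistocene 2.5683; Lopingian 7.608; Oligocene 10.87 Myr.
Sorted shortest-first: Holocene (0.0117), Pleistocene (2.5683), Lopingian (7.608), Oligocene (10.87), Furongian (11.6).
The third shortest is Lopingian at 7.608 Myr.

Lopingian, 7.608 million years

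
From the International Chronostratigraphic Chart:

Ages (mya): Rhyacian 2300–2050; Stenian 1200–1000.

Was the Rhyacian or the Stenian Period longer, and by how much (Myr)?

Rhyacian: 2300 − 2050 = 250 Myr.
Stenian: 1200 − 1000 = 200 Myr.
Difference: 250 − 200 = 50 Myr, so the Rhyacian was longer.

Rhyacian, by 50 million years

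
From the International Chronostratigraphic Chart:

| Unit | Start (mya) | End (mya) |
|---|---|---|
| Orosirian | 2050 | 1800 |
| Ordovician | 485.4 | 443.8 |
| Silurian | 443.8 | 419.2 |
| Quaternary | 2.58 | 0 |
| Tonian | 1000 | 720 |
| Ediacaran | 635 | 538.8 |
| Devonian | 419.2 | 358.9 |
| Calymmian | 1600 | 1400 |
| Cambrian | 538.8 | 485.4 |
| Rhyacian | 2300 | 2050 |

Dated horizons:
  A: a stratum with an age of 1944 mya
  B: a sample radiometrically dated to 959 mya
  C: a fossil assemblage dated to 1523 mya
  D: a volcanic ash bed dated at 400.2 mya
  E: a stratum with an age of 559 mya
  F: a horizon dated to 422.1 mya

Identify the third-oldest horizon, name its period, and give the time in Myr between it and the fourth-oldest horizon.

Larger Ma means older, so oldest first: A 1944 > C 1523 > B 959 > E 559 > F 422.1 > D 400.2.
Counting 3 along gives B (959 Ma); the excerpt puts that inside the Tonian, 1000–720 Ma.
Next in line is E (559 Ma), and 959 − 559 = 400 Myr.

B, in the Tonian; 400 million years to E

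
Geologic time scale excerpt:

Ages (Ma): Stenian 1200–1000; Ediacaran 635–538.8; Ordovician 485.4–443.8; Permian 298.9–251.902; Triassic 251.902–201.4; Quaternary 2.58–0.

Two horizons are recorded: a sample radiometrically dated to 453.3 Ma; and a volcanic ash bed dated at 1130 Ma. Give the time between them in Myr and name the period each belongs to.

Elapsed time: 1130 − 453.3 = 676.7 Myr.
453.3 Ma lies within 485.4–443.8 Ma: Ordovician.
1130 Ma lies within 1200–1000 Ma: Stenian.

676.7 million years apart; the first in the Ordovician, the second in the Stenian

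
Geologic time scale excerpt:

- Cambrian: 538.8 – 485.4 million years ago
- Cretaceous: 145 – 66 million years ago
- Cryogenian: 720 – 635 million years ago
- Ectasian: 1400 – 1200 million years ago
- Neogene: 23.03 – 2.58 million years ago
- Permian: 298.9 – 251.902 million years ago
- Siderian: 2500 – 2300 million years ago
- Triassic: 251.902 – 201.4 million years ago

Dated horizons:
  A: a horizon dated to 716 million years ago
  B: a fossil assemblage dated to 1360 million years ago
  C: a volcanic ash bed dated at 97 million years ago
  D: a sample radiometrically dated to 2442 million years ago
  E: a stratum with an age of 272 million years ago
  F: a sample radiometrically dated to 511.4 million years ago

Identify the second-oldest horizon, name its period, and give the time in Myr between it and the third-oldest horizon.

Sorted oldest-first by Ma: D (2442), B (1360), A (716), F (511.4), E (272), C (97).
The second oldest is B at 1360 Ma, which lies in 1400–1200 Ma: the Ectasian.
The third oldest is A at 716 Ma; separation = |1360 − 716| = 644 Myr.

B, in the Ectasian; 644 million years to A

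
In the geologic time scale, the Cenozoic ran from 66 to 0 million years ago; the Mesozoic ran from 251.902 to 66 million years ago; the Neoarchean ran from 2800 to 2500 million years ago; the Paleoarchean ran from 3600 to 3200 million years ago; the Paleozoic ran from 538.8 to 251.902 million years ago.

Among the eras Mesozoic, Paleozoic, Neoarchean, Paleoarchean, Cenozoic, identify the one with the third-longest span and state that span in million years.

Durations: Mesozoic 185.902; Paleozoic 286.898; Neoarchean 300; Paleoarchean 400; Cenozoic 66 Myr.
Sorted longest-first: Paleoarchean (400), Neoarchean (300), Paleozoic (286.898), Mesozoic (185.902), Cenozoic (66).
The third longest is Paleozoic at 286.898 Myr.

Paleozoic, 286.898 million years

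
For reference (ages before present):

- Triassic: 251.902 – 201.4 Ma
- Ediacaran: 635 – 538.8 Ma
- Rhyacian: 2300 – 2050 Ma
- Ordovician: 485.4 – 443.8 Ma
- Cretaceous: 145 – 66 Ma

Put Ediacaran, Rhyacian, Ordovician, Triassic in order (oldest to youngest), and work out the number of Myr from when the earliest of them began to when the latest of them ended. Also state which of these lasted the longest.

Start ages (Ma): Rhyacian 2300, Ediacaran 635, Ordovician 485.4, Triassic 251.902.
Ordered oldest to youngest: Rhyacian, Ediacaran, Ordovician, Triassic.
Span = 2300 − 201.4 = 2098.6 Myr.
Durations: Rhyacian 250, Ordovician 41.6, Triassic 50.502, Ediacaran 96.2 → longest is Rhyacian (250 Myr).

Rhyacian → Ediacaran → Ordovician → Triassic; total span 2098.6 Myr; longest is Rhyacian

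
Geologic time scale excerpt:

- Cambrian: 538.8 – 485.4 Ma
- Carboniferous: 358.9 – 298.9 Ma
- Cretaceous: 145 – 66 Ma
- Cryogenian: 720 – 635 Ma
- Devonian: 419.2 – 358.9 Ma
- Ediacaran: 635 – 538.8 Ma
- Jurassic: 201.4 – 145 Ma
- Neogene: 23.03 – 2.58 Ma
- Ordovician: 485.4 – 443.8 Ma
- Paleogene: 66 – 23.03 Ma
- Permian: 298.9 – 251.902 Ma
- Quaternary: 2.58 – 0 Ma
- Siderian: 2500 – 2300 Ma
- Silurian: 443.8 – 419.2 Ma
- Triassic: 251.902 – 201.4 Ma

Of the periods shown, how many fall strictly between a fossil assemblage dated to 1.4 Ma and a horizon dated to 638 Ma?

638 Ma sits inside the Cryogenian (720–635) and 1.4 Ma inside the Quaternary (2.58–0); neither of those is wholly between the two dates.
The listed periods lying completely between them are Ediacaran, Cambrian, Ordovician, Silurian, Devonian, Carboniferous, Permian, Triassic, Jurassic, Cretaceous, Paleogene, Neogene — 12 in all.

12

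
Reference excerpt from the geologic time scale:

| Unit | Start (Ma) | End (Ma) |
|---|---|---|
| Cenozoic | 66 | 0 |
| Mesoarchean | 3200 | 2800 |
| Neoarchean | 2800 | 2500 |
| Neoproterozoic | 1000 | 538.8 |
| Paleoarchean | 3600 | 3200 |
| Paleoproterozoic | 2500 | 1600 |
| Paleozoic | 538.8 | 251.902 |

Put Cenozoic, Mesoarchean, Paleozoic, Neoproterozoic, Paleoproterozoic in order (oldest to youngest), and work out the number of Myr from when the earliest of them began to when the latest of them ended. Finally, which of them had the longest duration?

Start ages (Ma): Mesoarchean 3200, Paleoproterozoic 2500, Neoproterozoic 1000, Paleozoic 538.8, Cenozoic 66.
Ordered oldest to youngest: Mesoarchean, Paleoproterozoic, Neoproterozoic, Paleozoic, Cenozoic.
Span = 3200 − 0 = 3200 Myr.
Durations: Paleoproterozoic 900, Mesoarchean 400, Cenozoic 66, Neoproterozoic 461.2, Paleozoic 286.898 → longest is Paleoproterozoic (900 Myr).

Mesoarchean → Paleoproterozoic → Neoproterozoic → Paleozoic → Cenozoic; total span 3200 Myr; longest is Paleoproterozoic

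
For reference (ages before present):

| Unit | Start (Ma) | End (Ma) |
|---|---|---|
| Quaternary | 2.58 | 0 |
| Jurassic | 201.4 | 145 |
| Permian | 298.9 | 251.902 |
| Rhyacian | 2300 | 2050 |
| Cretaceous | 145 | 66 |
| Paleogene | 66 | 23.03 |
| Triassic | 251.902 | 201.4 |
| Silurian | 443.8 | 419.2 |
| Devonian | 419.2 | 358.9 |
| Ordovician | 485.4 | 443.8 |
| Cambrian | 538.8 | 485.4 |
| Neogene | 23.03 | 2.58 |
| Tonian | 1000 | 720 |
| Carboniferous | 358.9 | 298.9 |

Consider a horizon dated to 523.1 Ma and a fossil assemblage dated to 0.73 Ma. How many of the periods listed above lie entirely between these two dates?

523.1 Ma sits inside the Cambrian (538.8–485.4) and 0.73 Ma inside the Quaternary (2.58–0); neither of those is wholly between the two dates.
The listed periods lying completely between them are Ordovician, Silurian, Devonian, Carboniferous, Permian, Triassic, Jurassic, Cretaceous, Paleogene, Neogene — 10 in all.

10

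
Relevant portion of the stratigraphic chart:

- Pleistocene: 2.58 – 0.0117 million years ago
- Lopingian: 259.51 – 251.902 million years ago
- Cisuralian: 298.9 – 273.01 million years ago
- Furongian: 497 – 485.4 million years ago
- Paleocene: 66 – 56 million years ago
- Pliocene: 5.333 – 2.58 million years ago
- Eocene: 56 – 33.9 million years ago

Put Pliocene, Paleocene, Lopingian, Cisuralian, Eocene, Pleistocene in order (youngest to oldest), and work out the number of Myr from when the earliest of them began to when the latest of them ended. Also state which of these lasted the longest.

Pleistocene, Pliocene, Eocene, Paleocene, Lopingian, Cisuralian; total span 298.8883 Myr; longest is Cisuralian

From the excerpt: Pliocene 5.333–2.58; Paleocene 66–56; Lopingian 259.51–251.902; Cisuralian 298.9–273.01; Eocene 56–33.9; Pleistocene 2.58–0.0117 (Ma).
Larger Ma is earlier, so the oldest is Cisuralian and the youngest is Pleistocene; youngest to oldest: Pleistocene, Pliocene, Eocene, Paleocene, Lopingian, Cisuralian.
Oldest start 298.9 minus youngest end 0.0117 gives 298.8883 Myr overall.
Individual lengths (start − end): Cisuralian 25.89; Pleistocene 2.5683; Eocene 22.1; Lopingian 7.608; Paleocene 10; Pliocene 2.753. The largest is Cisuralian at 25.89 Myr.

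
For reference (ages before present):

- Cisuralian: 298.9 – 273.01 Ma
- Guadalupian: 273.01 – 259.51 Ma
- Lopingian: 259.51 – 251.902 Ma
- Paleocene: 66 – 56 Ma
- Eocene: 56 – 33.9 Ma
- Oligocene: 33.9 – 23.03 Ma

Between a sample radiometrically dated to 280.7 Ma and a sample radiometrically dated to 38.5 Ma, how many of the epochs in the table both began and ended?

The older date is 280.7 Ma and the younger is 38.5 Ma.
Epochs with start < 280.7 and end > 38.5 Ma: Guadalupian (273.01–259.51), Lopingian (259.51–251.902), Paleocene (66–56).
That is 3 complete epochs.

3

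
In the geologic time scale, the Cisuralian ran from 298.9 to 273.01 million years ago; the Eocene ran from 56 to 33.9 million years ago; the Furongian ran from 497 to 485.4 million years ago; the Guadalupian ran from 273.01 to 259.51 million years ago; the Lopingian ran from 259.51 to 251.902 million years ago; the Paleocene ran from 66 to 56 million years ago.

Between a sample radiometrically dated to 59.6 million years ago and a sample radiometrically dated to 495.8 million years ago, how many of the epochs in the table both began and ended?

3

The older date is 495.8 Ma and the younger is 59.6 Ma.
Epochs with start < 495.8 and end > 59.6 Ma: Cisuralian (298.9–273.01), Guadalupian (273.01–259.51), Lopingian (259.51–251.902).
That is 3 complete epochs.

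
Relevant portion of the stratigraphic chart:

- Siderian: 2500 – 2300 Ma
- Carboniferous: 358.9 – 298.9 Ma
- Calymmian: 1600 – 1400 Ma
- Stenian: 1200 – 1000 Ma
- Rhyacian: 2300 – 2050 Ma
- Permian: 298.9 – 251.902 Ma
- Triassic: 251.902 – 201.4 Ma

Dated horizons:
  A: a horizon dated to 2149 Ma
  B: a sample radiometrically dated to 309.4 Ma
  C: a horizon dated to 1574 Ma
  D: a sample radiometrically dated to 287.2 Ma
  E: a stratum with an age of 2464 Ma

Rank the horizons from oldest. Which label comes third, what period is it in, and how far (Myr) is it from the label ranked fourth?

C, in the Calymmian; 1264.6 million years to B

Larger Ma means older, so oldest first: E 2464 > A 2149 > C 1574 > B 309.4 > D 287.2.
Counting 3 along gives C (1574 Ma); the excerpt puts that inside the Calymmian, 1600–1400 Ma.
Next in line is B (309.4 Ma), and 1574 − 309.4 = 1264.6 Myr.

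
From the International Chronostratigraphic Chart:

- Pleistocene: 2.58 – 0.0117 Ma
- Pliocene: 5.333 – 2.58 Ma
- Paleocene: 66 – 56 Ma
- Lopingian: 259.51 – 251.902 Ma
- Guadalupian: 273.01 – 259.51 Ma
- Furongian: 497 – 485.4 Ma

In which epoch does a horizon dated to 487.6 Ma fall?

487.6 Ma lies between 497 and 485.4 Ma, so it falls in the Furongian.

Furongian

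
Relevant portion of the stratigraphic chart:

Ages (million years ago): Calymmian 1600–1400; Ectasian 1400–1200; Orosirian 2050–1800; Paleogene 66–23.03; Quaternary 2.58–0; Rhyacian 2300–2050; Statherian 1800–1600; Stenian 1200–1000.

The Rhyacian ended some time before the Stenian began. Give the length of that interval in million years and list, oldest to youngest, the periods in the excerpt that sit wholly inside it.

850 million years; Orosirian, Statherian, Calymmian, Ectasian

The Rhyacian closes at 2050 Ma and the Stenian opens at 1200 Ma, so the interval is 2050 − 1200 = 850 Myr.
A period fits inside if it starts at or after 2050 Ma and ends at or before 1200 Ma; oldest first that gives Orosirian, Statherian, Calymmian, Ectasian.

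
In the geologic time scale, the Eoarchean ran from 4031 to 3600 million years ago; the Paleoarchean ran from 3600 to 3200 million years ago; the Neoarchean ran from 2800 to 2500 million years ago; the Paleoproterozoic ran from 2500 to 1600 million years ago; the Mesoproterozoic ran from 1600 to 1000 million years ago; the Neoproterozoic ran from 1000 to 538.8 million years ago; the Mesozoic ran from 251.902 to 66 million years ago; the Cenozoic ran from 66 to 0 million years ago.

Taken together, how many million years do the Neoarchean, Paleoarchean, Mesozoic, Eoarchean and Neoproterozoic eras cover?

Duration is start − end for each: (2800 − 2500) + (3600 − 3200) + (251.902 − 66) + (4031 − 3600) + (1000 − 538.8).
That is 300 + 400 + 185.902 + 431 + 461.2, which totals 1778.102 million years.

1778.102 million years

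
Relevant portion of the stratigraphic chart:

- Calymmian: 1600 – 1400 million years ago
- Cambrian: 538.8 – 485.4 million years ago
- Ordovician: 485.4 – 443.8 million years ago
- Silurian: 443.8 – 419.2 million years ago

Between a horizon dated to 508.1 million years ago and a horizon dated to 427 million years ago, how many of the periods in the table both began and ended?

1

508.1 Ma sits inside the Cambrian (538.8–485.4) and 427 Ma inside the Silurian (443.8–419.2); neither of those is wholly between the two dates.
The listed periods lying completely between them are Ordovician — 1 in all.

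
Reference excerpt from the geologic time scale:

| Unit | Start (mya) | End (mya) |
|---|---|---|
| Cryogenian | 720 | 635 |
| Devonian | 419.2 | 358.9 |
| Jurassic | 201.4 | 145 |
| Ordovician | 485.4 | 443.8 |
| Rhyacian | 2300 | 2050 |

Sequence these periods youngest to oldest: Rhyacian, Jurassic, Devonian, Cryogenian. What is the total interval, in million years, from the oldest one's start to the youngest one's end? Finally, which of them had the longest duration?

Jurassic → Devonian → Cryogenian → Rhyacian; total span 2155 Myr; longest is Rhyacian

Start ages (Ma): Rhyacian 2300, Cryogenian 720, Devonian 419.2, Jurassic 201.4.
Ordered youngest to oldest: Jurassic, Devonian, Cryogenian, Rhyacian.
Span = 2300 − 145 = 2155 Myr.
Durations: Rhyacian 250, Cryogenian 85, Devonian 60.3, Jurassic 56.4 → longest is Rhyacian (250 Myr).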